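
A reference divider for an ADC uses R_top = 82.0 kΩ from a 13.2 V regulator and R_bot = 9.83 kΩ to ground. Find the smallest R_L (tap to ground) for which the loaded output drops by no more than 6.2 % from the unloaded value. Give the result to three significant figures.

R_L(min) ≈ 133 kΩ

Output resistance R_th = R_top‖R_bot = (82.0 × 9.83)/91.83 = 8.778 kΩ.
The fractional drop is R_th/(R_th + R_L); requiring this ≤ 0.0620 gives R_L ≥ R_th(1/0.0620 − 1) = 8.778 × 15.13 = 133 kΩ.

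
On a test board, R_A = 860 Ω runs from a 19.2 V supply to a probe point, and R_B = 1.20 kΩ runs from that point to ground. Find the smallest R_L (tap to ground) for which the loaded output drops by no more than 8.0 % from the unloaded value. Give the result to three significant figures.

Output resistance R_th = R_A‖R_B = (860 × 1200)/2060 = 501.0 Ω.
The fractional drop is R_th/(R_th + R_L); requiring this ≤ 0.0800 gives R_L ≥ R_th(1/0.0800 − 1) = 501.0 × 11.50 = 5.76 kΩ.

R_L(min) ≈ 5.76 kΩ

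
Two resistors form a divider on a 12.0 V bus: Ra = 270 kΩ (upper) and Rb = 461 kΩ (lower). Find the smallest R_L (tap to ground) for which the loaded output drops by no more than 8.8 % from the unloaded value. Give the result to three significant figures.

R_L(min) ≈ 1.76 MΩ

Output resistance R_th = Ra‖Rb = (270 × 461)/731.0 = 170.3 kΩ.
The fractional drop is R_th/(R_th + R_L); requiring this ≤ 0.0880 gives R_L ≥ R_th(1/0.0880 − 1) = 170.3 × 10.36 = 1.76 MΩ.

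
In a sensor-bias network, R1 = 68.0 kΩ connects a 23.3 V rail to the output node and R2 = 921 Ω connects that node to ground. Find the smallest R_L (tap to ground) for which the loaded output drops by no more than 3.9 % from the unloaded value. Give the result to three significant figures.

Output resistance R_th = R1‖R2 = (68000 × 921)/68920 = 908.7 Ω.
The fractional drop is R_th/(R_th + R_L); requiring this ≤ 0.0390 gives R_L ≥ R_th(1/0.0390 − 1) = 908.7 × 24.64 = 22.4 kΩ.

R_L(min) ≈ 22.4 kΩ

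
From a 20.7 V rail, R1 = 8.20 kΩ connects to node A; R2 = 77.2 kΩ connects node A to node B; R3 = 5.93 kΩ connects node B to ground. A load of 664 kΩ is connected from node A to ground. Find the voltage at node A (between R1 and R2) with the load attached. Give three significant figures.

Below node A the series string R2+R3 = 83.13 kΩ sits in parallel with the 664 kΩ load: 73.88 kΩ.
V_A = 20.7 × 73.88/(8.20 + 73.88) = 18.6 V.

V ≈ 18.6 V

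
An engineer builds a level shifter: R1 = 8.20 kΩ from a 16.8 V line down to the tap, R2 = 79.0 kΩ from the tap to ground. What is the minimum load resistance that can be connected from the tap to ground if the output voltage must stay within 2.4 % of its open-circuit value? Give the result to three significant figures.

R_L(min) ≈ 302 kΩ

Output resistance R_th = R1‖R2 = (8.20 × 79.0)/87.20 = 7.429 kΩ.
The fractional drop is R_th/(R_th + R_L); requiring this ≤ 0.0240 gives R_L ≥ R_th(1/0.0240 − 1) = 7.429 × 40.67 = 302 kΩ.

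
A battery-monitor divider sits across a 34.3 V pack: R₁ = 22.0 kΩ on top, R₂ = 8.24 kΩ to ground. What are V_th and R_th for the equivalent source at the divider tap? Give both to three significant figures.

V_th = 9.35 V, R_th = 5.99 kΩ

V_th is the open-circuit tap voltage: 34.3 × 8.24/(22.0 + 8.24) = 9.35 V.
With the supply zeroed, R₁ and R₂ appear in parallel from the tap: R_th = R₁‖R₂ = (22.0 × 8.24)/30.24 = 5.99 kΩ.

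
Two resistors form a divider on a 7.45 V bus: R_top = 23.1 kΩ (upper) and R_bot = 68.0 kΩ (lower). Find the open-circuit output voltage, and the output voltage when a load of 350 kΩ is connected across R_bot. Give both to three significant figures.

Open-circuit: V = 7.45 × 68.0/(23.1 + 68.0) = 5.56 V.
With the load, R_bot becomes R_bot‖R_L = 56.94 kΩ, so V = 7.45 × 56.94/80.04 = 5.30 V.

Unloaded: 5.56 V; loaded: 5.30 V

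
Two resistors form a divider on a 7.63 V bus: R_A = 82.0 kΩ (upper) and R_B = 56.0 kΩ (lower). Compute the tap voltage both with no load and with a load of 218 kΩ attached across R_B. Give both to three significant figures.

Open-circuit: V = 7.63 × 56.0/(82.0 + 56.0) = 3.10 V.
With the load, R_B becomes R_B‖R_L = 44.55 kΩ, so V = 7.63 × 44.55/126.6 = 2.69 V.

Unloaded: 3.10 V; loaded: 2.69 V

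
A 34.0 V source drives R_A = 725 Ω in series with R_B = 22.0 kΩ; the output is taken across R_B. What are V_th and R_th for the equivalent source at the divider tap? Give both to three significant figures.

V_th is the open-circuit tap voltage: 34.0 × 22000/(725 + 22000) = 32.9 V.
With the supply zeroed, R_A and R_B appear in parallel from the tap: R_th = R_A‖R_B = (725 × 22000)/22720 = 702 Ω.

V_th = 32.9 V, R_th = 702 Ω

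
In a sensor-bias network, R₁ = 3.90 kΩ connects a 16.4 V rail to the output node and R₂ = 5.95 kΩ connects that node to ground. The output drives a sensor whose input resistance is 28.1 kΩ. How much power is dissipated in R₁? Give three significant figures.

P ≈ 13.5 mW

Total resistance from the source is R₁ + (R₂‖R_L) = 8.810 kΩ, so I = 16.4/8.810 kΩ = 1.861 mA.
P = I²·R₁ = (1.861 mA)² × 3.90 kΩ = 13.5 mW.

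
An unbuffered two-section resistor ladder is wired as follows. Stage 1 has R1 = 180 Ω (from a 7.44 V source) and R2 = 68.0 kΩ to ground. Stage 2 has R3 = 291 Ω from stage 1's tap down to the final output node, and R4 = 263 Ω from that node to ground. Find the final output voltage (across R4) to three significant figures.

Stage 2 presents R3+R4 = 554.0 Ω as a load on stage 1's tap.
Stage 1's lower leg becomes R2‖(R3+R4) = 549.5 Ω, so V_mid = 7.44 × 549.5/729.5 = 5.604 V.
Stage 2 is itself unloaded: V_out = V_mid × R4/(R3+R4) = 5.604 × 263/554.0 = 2.66 V.

V_out ≈ 2.66 V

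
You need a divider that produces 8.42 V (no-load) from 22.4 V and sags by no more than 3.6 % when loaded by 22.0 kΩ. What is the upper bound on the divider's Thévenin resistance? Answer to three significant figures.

Loading drop = R_th/(R_th + R_L) ≤ 0.0360, so R_th ≤ R_L · ε/(1−ε) = 22.0 kΩ × 0.0360/0.9640 = 822 Ω.
(Any R1, R2 with R2/(R1+R2) = 0.376 and R1‖R2 ≤ 822 Ω will meet the spec.)

R_th ≤ 822 Ω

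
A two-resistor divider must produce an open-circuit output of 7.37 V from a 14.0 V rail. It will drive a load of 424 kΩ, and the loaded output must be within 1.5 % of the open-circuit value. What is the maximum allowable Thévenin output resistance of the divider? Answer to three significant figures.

R_th ≤ 6.46 kΩ

Loading drop = R_th/(R_th + R_L) ≤ 0.0150, so R_th ≤ R_L · ε/(1−ε) = 424 kΩ × 0.0150/0.9850 = 6.46 kΩ.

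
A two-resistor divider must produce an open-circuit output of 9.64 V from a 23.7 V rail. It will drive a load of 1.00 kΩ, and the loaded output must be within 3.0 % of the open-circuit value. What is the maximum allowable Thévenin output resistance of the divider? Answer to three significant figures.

Loading drop = R_th/(R_th + R_L) ≤ 0.0300, so R_th ≤ R_L · ε/(1−ε) = 1.00 kΩ × 0.0300/0.9700 = 30.9 Ω.

R_th ≤ 30.9 Ω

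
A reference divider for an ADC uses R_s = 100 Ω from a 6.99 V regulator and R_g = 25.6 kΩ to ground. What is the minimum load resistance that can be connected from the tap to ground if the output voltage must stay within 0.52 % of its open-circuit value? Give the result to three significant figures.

Output resistance R_th = R_s‖R_g = (100 × 25600)/25700 = 99.61 Ω.
The fractional drop is R_th/(R_th + R_L); requiring this ≤ 0.00520 gives R_L ≥ R_th(1/0.00520 − 1) = 99.61 × 191.3 = 19.1 kΩ.

R_L(min) ≈ 19.1 kΩ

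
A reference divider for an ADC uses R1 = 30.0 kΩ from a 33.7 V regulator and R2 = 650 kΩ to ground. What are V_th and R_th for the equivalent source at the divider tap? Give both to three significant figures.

V_th = 32.2 V, R_th = 28.7 kΩ

V_th is the open-circuit tap voltage: 33.7 × 650/(30.0 + 650) = 32.2 V.
With the supply zeroed, R1 and R2 appear in parallel from the tap: R_th = R1‖R2 = (30.0 × 650)/680.0 = 28.7 kΩ.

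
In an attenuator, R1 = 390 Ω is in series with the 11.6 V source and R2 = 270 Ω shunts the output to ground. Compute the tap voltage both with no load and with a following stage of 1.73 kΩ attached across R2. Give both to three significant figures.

Unloaded: 4.75 V; loaded: 4.34 V

Open-circuit: V = 11.6 × 270/(390 + 270) = 4.75 V.
With the load, R2 becomes R2‖R_L = 233.6 Ω, so V = 11.6 × 233.6/623.5 = 4.34 V.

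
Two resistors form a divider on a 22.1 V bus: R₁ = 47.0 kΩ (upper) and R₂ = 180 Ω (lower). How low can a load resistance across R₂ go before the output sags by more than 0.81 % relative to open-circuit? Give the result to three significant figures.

R_L(min) ≈ 22.0 kΩ

Output resistance R_th = R₁‖R₂ = (47000 × 180)/47180 = 179.3 Ω.
The fractional drop is R_th/(R_th + R_L); requiring this ≤ 0.00810 gives R_L ≥ R_th(1/0.00810 − 1) = 179.3 × 122.5 = 22.0 kΩ.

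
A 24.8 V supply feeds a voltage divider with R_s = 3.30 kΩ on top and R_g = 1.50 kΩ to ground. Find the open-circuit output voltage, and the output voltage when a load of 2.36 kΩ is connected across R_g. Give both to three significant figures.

Open-circuit: V = 24.8 × 1.50/(3.30 + 1.50) = 7.75 V.
With the load, R_g becomes R_g‖R_L = 0.9171 kΩ, so V = 24.8 × 0.9171/4.217 = 5.39 V.

Unloaded: 7.75 V; loaded: 5.39 V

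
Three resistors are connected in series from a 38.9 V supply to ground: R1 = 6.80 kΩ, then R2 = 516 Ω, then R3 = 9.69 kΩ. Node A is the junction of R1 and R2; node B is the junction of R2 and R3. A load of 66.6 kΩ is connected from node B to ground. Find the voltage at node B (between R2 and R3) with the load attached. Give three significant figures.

At node B, R3 is in parallel with the load: R3‖R_L = 8459 Ω.
Below node A the resistance is R2 + (R3‖R_L) = 8975 Ω, so V_A = 38.9 × 8975/15780 = 22.13 V.
Then V_B = V_A × (R3‖R_L)/(R2 + R3‖R_L) = 22.13 × 8459/8975 = 20.9 V.

V ≈ 20.9 V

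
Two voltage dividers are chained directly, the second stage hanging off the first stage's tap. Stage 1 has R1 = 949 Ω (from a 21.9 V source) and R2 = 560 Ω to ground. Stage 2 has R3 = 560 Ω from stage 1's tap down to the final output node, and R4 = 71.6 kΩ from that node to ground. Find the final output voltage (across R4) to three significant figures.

V_out ≈ 8.02 V

Stage 2 presents R3+R4 = 72160 Ω as a load on stage 1's tap.
Stage 1's lower leg becomes R2‖(R3+R4) = 555.7 Ω, so V_mid = 21.9 × 555.7/1505 = 8.088 V.
Stage 2 is itself unloaded: V_out = V_mid × R4/(R3+R4) = 8.088 × 71600/72160 = 8.02 V.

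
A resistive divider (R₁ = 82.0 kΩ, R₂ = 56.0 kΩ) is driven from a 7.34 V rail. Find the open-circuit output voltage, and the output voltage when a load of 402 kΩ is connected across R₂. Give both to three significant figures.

Open-circuit: V = 7.34 × 56.0/(82.0 + 56.0) = 2.98 V.
With the load, R₂ becomes R₂‖R_L = 49.15 kΩ, so V = 7.34 × 49.15/131.2 = 2.75 V.

Unloaded: 2.98 V; loaded: 2.75 V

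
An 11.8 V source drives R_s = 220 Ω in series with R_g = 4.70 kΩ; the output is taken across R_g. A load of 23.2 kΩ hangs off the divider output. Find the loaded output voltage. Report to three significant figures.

V_out ≈ 11.2 V

The load sits in parallel with R_g: R_g‖R_L = (4700 × 23200) / (4700 + 23200) = 3908 Ω.
V_out = 11.8 × 3908 / (220 + 3908) = 11.8 × 3908/4128 = 11.2 V.
(Unloaded it would have been 11.3 V.)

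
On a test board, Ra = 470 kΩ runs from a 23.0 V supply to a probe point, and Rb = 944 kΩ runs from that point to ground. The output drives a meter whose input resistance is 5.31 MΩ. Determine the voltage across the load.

V_out ≈ 14.5 V

The load sits in parallel with Rb: Rb‖R_L = (944 × 5310) / (944 + 5310) = 801.5 kΩ.
V_out = 23.0 × 801.5 / (470 + 801.5) = 23.0 × 801.5/1272 = 14.5 V.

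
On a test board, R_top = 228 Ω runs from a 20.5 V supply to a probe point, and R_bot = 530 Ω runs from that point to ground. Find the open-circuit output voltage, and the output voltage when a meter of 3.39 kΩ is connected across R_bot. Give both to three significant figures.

Unloaded: 14.3 V; loaded: 13.7 V

Open-circuit: V = 20.5 × 530/(228 + 530) = 14.3 V.
With the load, R_bot becomes R_bot‖R_L = 458.3 Ω, so V = 20.5 × 458.3/686.3 = 13.7 V.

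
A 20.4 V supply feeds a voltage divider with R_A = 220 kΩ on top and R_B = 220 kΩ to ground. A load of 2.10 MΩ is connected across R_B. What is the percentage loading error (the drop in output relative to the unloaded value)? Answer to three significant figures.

The divider's output (Thévenin) resistance is R_A‖R_B = 110.0 kΩ.
Fractional drop under load = R_th/(R_th + R_L) = 110.0 / (110.0 + 2100) = 0.04977.
So the output falls by 4.98 %.

4.98 %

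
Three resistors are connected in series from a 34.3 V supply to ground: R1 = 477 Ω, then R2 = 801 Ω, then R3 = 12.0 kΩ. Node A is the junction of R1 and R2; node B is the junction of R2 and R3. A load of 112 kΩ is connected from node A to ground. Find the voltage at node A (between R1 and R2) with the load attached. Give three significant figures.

V ≈ 32.9 V

Below node A the series string R2+R3 = 12800 Ω sits in parallel with the 112000 Ω load: 11490 Ω.
V_A = 34.3 × 11490/(477 + 11490) = 32.9 V.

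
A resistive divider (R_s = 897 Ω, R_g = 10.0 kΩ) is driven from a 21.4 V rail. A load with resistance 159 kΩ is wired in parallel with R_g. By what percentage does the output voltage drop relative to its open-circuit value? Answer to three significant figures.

0.515 %

The divider's output (Thévenin) resistance is R_s‖R_g = 823.2 Ω.
Fractional drop under load = R_th/(R_th + R_L) = 823.2 / (823.2 + 159000) = 0.005150.
So the output falls by 0.515 %.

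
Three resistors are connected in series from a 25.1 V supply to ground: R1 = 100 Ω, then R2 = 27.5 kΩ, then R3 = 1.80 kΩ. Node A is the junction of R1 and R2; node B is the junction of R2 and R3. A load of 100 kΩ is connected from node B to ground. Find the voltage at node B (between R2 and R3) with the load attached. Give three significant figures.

V ≈ 1.51 V

At node B, R3 is in parallel with the load: R3‖R_L = 1768 Ω.
Below node A the resistance is R2 + (R3‖R_L) = 29270 Ω, so V_A = 25.1 × 29270/29370 = 25.01 V.
Then V_B = V_A × (R3‖R_L)/(R2 + R3‖R_L) = 25.01 × 1768/29270 = 1.51 V.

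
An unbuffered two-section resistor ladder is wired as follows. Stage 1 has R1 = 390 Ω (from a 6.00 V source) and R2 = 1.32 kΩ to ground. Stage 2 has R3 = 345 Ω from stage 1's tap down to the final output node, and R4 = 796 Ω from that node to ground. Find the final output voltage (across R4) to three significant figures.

V_out ≈ 2.56 V

Stage 2 presents R3+R4 = 1141 Ω as a load on stage 1's tap.
Stage 1's lower leg becomes R2‖(R3+R4) = 612.0 Ω, so V_mid = 6.00 × 612.0/1002 = 3.665 V.
Stage 2 is itself unloaded: V_out = V_mid × R4/(R3+R4) = 3.665 × 796/1141 = 2.56 V.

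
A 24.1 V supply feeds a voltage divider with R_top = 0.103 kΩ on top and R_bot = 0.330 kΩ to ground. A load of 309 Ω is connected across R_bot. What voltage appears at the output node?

The load sits in parallel with R_bot: R_bot‖R_L = (330 × 309) / (330 + 309) = 159.6 Ω.
V_out = 24.1 × 159.6 / (103 + 159.6) = 24.1 × 159.6/262.6 = 14.6 V.

V_out ≈ 14.6 V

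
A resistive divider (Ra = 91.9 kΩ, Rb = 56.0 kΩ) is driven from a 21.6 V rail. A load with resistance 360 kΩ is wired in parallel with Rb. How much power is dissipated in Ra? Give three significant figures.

P ≈ 2.18 mW

Total resistance from the source is Ra + (Rb‖R_L) = 140.4 kΩ, so I = 21.6/140.4 kΩ = 0.1539 mA.
P = I²·Ra = (0.1539 mA)² × 91.9 kΩ = 2.18 mW.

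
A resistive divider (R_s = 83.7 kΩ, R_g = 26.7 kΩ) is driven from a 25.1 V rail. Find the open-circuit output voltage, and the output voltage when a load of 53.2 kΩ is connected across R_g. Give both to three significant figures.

Open-circuit: V = 25.1 × 26.7/(83.7 + 26.7) = 6.07 V.
With the load, R_g becomes R_g‖R_L = 17.78 kΩ, so V = 25.1 × 17.78/101.5 = 4.40 V.

Unloaded: 6.07 V; loaded: 4.40 V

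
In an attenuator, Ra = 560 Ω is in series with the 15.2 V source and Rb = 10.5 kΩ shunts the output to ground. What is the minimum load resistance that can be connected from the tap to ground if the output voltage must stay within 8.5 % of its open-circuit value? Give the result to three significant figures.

R_L(min) ≈ 5.72 kΩ

Output resistance R_th = Ra‖Rb = (560 × 10500)/11060 = 531.6 Ω.
The fractional drop is R_th/(R_th + R_L); requiring this ≤ 0.0850 gives R_L ≥ R_th(1/0.0850 − 1) = 531.6 × 10.76 = 5.72 kΩ.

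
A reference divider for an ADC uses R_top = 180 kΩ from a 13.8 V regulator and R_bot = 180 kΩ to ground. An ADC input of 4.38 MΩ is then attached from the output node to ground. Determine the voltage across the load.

The load sits in parallel with R_bot: R_bot‖R_L = (180 × 4380) / (180 + 4380) = 172.9 kΩ.
V_out = 13.8 × 172.9 / (180 + 172.9) = 13.8 × 172.9/352.9 = 6.76 V.

V_out ≈ 6.76 V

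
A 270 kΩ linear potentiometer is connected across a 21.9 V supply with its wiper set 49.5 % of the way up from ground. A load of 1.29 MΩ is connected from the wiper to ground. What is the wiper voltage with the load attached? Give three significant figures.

V ≈ 10.3 V

The wiper splits the pot into (1−α)R = 136.3 kΩ above and αR = 133.7 kΩ below.
Lower section ‖ load = 121.1 kΩ.
V_wiper = 21.9 × 121.1/(136.3 + 121.1) = 10.3 V.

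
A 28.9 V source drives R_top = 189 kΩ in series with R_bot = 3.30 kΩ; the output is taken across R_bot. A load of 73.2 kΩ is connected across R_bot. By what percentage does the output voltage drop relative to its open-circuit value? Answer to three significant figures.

4.24 %

The divider's output (Thévenin) resistance is R_top‖R_bot = 3.243 kΩ.
Fractional drop under load = R_th/(R_th + R_L) = 3.243 / (3.243 + 73.2) = 0.04243.
So the output falls by 4.24 %.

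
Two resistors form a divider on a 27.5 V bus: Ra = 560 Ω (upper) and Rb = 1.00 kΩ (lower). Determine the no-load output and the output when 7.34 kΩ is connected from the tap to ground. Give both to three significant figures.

Unloaded: 17.6 V; loaded: 16.8 V

Open-circuit: V = 27.5 × 1000/(560 + 1000) = 17.6 V.
With the load, Rb becomes Rb‖R_L = 880.1 Ω, so V = 27.5 × 880.1/1440 = 16.8 V.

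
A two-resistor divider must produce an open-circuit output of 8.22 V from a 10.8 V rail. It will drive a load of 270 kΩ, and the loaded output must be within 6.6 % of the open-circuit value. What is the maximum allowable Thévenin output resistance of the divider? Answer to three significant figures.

R_th ≤ 19.1 kΩ

Loading drop = R_th/(R_th + R_L) ≤ 0.0660, so R_th ≤ R_L · ε/(1−ε) = 270 kΩ × 0.0660/0.9340 = 19.1 kΩ.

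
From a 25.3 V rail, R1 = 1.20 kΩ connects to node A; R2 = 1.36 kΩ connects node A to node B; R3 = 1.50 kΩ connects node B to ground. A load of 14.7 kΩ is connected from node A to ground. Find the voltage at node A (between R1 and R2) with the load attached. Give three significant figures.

Below node A the series string R2+R3 = 2.860 kΩ sits in parallel with the 14.7 kΩ load: 2.394 kΩ.
V_A = 25.3 × 2.394/(1.20 + 2.394) = 16.9 V.

V ≈ 16.9 V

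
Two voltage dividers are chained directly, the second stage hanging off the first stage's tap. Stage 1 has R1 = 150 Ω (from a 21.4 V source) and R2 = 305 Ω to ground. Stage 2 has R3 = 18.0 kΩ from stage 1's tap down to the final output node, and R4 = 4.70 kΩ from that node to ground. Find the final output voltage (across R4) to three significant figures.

V_out ≈ 2.96 V

Stage 2 presents R3+R4 = 22700 Ω as a load on stage 1's tap.
Stage 1's lower leg becomes R2‖(R3+R4) = 301.0 Ω, so V_mid = 21.4 × 301.0/451.0 = 14.28 V.
Stage 2 is itself unloaded: V_out = V_mid × R4/(R3+R4) = 14.28 × 4700/22700 = 2.96 V.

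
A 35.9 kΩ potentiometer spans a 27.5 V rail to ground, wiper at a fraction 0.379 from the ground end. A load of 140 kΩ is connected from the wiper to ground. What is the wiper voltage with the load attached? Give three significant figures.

V ≈ 9.83 V

The wiper splits the pot into (1−α)R = 22.29 kΩ above and αR = 13.61 kΩ below.
Lower section ‖ load = 12.40 kΩ.
V_wiper = 27.5 × 12.40/(22.29 + 12.40) = 9.83 V.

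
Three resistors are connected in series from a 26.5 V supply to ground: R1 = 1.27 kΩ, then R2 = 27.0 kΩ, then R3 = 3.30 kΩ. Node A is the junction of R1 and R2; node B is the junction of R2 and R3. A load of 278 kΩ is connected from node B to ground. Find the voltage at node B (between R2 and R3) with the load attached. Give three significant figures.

At node B, R3 is in parallel with the load: R3‖R_L = 3.261 kΩ.
Below node A the resistance is R2 + (R3‖R_L) = 30.26 kΩ, so V_A = 26.5 × 30.26/31.53 = 25.43 V.
Then V_B = V_A × (R3‖R_L)/(R2 + R3‖R_L) = 25.43 × 3.261/30.26 = 2.74 V.

V ≈ 2.74 V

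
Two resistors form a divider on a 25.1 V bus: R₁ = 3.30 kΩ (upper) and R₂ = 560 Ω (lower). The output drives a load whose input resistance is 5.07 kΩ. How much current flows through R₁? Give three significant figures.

R₂‖R_L = 504.3 Ω, so the source sees R₁ + R₂‖R_L = 3804 Ω.
I = 25.1 V / 3804 Ω = 6.60 mA.

I ≈ 6.60 mA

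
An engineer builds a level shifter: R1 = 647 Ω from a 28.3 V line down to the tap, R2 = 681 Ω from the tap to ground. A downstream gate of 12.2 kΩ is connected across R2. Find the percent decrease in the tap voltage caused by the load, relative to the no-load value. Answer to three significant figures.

2.65 %

The divider's output (Thévenin) resistance is R1‖R2 = 331.8 Ω.
Fractional drop under load = R_th/(R_th + R_L) = 331.8 / (331.8 + 12200) = 0.02648.
So the output falls by 2.65 %.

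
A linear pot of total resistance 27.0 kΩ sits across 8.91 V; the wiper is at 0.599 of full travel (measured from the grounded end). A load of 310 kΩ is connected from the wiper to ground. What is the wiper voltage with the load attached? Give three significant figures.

The wiper splits the pot into (1−α)R = 10.83 kΩ above and αR = 16.17 kΩ below.
Lower section ‖ load = 15.37 kΩ.
V_wiper = 8.91 × 15.37/(10.83 + 15.37) = 5.23 V.

V ≈ 5.23 V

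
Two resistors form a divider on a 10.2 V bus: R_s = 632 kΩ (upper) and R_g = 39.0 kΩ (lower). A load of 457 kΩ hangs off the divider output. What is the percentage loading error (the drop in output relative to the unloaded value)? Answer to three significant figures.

7.44 %

The divider's output (Thévenin) resistance is R_s‖R_g = 36.73 kΩ.
Fractional drop under load = R_th/(R_th + R_L) = 36.73 / (36.73 + 457) = 0.07440.
So the output falls by 7.44 %.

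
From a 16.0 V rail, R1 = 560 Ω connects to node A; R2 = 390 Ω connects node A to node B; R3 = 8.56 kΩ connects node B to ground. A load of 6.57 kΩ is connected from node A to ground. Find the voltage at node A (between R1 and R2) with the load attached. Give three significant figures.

V ≈ 13.9 V

Below node A the series string R2+R3 = 8950 Ω sits in parallel with the 6570 Ω load: 3789 Ω.
V_A = 16.0 × 3789/(560 + 3789) = 13.9 V.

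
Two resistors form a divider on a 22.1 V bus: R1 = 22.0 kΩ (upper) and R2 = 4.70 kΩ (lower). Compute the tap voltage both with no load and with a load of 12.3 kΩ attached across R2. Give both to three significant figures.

Unloaded: 3.89 V; loaded: 2.96 V

Open-circuit: V = 22.1 × 4.70/(22.0 + 4.70) = 3.89 V.
With the load, R2 becomes R2‖R_L = 3.401 kΩ, so V = 22.1 × 3.401/25.40 = 2.96 V.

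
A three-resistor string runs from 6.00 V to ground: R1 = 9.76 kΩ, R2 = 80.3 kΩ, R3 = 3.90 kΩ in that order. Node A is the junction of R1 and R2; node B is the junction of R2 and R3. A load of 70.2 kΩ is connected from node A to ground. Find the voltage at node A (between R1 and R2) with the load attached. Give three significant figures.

Below node A the series string R2+R3 = 84.20 kΩ sits in parallel with the 70.2 kΩ load: 38.28 kΩ.
V_A = 6.00 × 38.28/(9.76 + 38.28) = 4.78 V.

V ≈ 4.78 V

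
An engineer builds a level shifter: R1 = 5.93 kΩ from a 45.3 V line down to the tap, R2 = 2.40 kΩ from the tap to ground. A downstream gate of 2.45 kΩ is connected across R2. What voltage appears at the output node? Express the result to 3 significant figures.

V_out ≈ 7.69 V

The load sits in parallel with R2: R2‖R_L = (2.40 × 2.45) / (2.40 + 2.45) = 1.212 kΩ.
V_out = 45.3 × 1.212 / (5.93 + 1.212) = 45.3 × 1.212/7.142 = 7.69 V.
(Unloaded it would have been 13.1 V.)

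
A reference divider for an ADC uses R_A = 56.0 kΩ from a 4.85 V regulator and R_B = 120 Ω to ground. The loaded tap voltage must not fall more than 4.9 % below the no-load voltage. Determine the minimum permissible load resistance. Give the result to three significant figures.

R_L(min) ≈ 2.32 kΩ

Output resistance R_th = R_A‖R_B = (56000 × 120)/56120 = 119.7 Ω.
The fractional drop is R_th/(R_th + R_L); requiring this ≤ 0.0490 gives R_L ≥ R_th(1/0.0490 − 1) = 119.7 × 19.41 = 2.32 kΩ.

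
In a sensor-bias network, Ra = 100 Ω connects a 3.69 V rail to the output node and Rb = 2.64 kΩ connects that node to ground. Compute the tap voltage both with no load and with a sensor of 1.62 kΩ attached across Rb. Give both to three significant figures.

Open-circuit: V = 3.69 × 2640/(100 + 2640) = 3.56 V.
With the load, Rb becomes Rb‖R_L = 1004 Ω, so V = 3.69 × 1004/1104 = 3.36 V.

Unloaded: 3.56 V; loaded: 3.36 V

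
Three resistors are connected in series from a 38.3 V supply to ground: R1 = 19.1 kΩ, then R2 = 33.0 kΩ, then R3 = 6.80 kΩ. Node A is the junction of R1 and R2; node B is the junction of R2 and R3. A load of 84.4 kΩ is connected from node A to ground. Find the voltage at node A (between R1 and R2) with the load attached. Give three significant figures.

V ≈ 22.4 V

Below node A the series string R2+R3 = 39.80 kΩ sits in parallel with the 84.4 kΩ load: 27.05 kΩ.
V_A = 38.3 × 27.05/(19.1 + 27.05) = 22.4 V.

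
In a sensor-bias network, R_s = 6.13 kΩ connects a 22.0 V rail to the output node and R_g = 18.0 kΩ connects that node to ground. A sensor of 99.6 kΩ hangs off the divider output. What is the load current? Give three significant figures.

R_g‖R_L = 15.24 kΩ; V_out = 22.0 × 15.24/21.37 = 15.69 V.
I_L = V_out / R_L = 15.69 / 99.6 kΩ = 0.158 mA.

I_L ≈ 0.158 mA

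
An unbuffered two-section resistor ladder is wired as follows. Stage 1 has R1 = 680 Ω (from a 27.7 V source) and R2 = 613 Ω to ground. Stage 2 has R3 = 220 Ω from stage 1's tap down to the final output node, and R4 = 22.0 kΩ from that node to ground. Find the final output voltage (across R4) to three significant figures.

Stage 2 presents R3+R4 = 22220 Ω as a load on stage 1's tap.
Stage 1's lower leg becomes R2‖(R3+R4) = 596.5 Ω, so V_mid = 27.7 × 596.5/1277 = 12.94 V.
Stage 2 is itself unloaded: V_out = V_mid × R4/(R3+R4) = 12.94 × 22000/22220 = 12.8 V.

V_out ≈ 12.8 V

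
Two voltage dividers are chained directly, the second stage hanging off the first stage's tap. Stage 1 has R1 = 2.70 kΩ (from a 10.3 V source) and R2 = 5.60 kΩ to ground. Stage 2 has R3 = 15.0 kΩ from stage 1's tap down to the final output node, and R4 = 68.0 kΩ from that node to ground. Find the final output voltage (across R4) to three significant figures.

Stage 2 presents R3+R4 = 83.00 kΩ as a load on stage 1's tap.
Stage 1's lower leg becomes R2‖(R3+R4) = 5.246 kΩ, so V_mid = 10.3 × 5.246/7.946 = 6.800 V.
Stage 2 is itself unloaded: V_out = V_mid × R4/(R3+R4) = 6.800 × 68.0/83.00 = 5.57 V.

V_out ≈ 5.57 V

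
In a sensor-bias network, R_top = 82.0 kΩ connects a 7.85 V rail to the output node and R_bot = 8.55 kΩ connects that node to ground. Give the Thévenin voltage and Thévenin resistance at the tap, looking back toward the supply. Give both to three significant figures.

V_th is the open-circuit tap voltage: 7.85 × 8.55/(82.0 + 8.55) = 0.741 V.
With the supply zeroed, R_top and R_bot appear in parallel from the tap: R_th = R_top‖R_bot = (82.0 × 8.55)/90.55 = 7.74 kΩ.

V_th = 0.741 V, R_th = 7.74 kΩ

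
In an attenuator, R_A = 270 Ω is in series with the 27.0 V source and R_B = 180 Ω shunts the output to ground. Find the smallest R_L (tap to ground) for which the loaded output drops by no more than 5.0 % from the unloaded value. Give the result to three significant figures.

R_L(min) ≈ 2.05 kΩ

Output resistance R_th = R_A‖R_B = (270 × 180)/450.0 = 108.0 Ω.
The fractional drop is R_th/(R_th + R_L); requiring this ≤ 0.0500 gives R_L ≥ R_th(1/0.0500 − 1) = 108.0 × 19.00 = 2.05 kΩ.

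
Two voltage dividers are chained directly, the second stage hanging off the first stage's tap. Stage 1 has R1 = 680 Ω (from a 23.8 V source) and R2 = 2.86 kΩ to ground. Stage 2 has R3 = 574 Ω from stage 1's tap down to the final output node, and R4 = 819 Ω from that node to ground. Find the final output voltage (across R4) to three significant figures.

Stage 2 presents R3+R4 = 1393 Ω as a load on stage 1's tap.
Stage 1's lower leg becomes R2‖(R3+R4) = 936.7 Ω, so V_mid = 23.8 × 936.7/1617 = 13.79 V.
Stage 2 is itself unloaded: V_out = V_mid × R4/(R3+R4) = 13.79 × 819/1393 = 8.11 V.

V_out ≈ 8.11 V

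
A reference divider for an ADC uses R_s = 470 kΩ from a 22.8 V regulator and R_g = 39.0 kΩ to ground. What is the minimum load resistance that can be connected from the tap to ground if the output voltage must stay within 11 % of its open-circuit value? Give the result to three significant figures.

R_L(min) ≈ 291 kΩ

Output resistance R_th = R_s‖R_g = (470 × 39.0)/509.0 = 36.01 kΩ.
The fractional drop is R_th/(R_th + R_L); requiring this ≤ 0.110 gives R_L ≥ R_th(1/0.110 − 1) = 36.01 × 8.091 = 291 kΩ.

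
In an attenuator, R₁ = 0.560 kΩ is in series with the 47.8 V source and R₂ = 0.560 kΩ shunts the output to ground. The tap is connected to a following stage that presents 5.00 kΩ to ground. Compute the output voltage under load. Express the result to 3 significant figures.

The load sits in parallel with R₂: R₂‖R_L = (560 × 5000) / (560 + 5000) = 503.6 Ω.
V_out = 47.8 × 503.6 / (560 + 503.6) = 47.8 × 503.6/1064 = 22.6 V.

V_out ≈ 22.6 V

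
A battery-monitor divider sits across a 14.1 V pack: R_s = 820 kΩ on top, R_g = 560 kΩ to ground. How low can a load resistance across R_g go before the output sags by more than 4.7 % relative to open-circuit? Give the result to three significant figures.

R_L(min) ≈ 6.75 MΩ

Output resistance R_th = R_s‖R_g = (820 × 560)/1380 = 332.8 kΩ.
The fractional drop is R_th/(R_th + R_L); requiring this ≤ 0.0470 gives R_L ≥ R_th(1/0.0470 − 1) = 332.8 × 20.28 = 6.75 MΩ.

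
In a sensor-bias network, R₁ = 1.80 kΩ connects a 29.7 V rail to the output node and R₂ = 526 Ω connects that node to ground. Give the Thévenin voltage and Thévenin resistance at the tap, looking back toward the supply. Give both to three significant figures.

V_th is the open-circuit tap voltage: 29.7 × 526/(1800 + 526) = 6.72 V.
With the supply zeroed, R₁ and R₂ appear in parallel from the tap: R_th = R₁‖R₂ = (1800 × 526)/2326 = 407 Ω.

V_th = 6.72 V, R_th = 407 Ω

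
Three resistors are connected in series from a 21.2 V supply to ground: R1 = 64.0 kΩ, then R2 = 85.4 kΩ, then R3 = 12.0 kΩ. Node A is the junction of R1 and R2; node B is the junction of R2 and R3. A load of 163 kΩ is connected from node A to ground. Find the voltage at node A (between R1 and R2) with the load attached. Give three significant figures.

Below node A the series string R2+R3 = 97.40 kΩ sits in parallel with the 163 kΩ load: 60.97 kΩ.
V_A = 21.2 × 60.97/(64.0 + 60.97) = 10.3 V.

V ≈ 10.3 V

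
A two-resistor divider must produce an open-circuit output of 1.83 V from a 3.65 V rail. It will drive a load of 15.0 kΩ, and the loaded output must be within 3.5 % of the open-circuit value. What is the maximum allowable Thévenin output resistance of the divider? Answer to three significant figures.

Loading drop = R_th/(R_th + R_L) ≤ 0.0350, so R_th ≤ R_L · ε/(1−ε) = 15.0 kΩ × 0.0350/0.9650 = 544 Ω.

R_th ≤ 544 Ω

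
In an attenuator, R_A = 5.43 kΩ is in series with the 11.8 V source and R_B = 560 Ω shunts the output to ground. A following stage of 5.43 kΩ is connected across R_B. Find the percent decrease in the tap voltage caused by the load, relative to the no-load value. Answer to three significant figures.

8.55 %

The divider's output (Thévenin) resistance is R_A‖R_B = 507.6 Ω.
Fractional drop under load = R_th/(R_th + R_L) = 507.6 / (507.6 + 5430) = 0.08550.
So the output falls by 8.55 %.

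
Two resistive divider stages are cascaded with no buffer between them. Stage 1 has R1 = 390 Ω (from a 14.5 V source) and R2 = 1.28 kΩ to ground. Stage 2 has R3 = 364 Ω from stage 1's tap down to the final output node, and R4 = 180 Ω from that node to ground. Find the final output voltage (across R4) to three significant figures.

V_out ≈ 2.37 V

Stage 2 presents R3+R4 = 544.0 Ω as a load on stage 1's tap.
Stage 1's lower leg becomes R2‖(R3+R4) = 381.8 Ω, so V_mid = 14.5 × 381.8/771.8 = 7.173 V.
Stage 2 is itself unloaded: V_out = V_mid × R4/(R3+R4) = 7.173 × 180/544.0 = 2.37 V.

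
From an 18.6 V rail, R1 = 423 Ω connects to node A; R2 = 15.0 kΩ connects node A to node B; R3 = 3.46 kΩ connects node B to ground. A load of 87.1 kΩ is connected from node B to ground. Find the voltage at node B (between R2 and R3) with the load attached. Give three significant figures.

V ≈ 3.30 V

At node B, R3 is in parallel with the load: R3‖R_L = 3328 Ω.
Below node A the resistance is R2 + (R3‖R_L) = 18330 Ω, so V_A = 18.6 × 18330/18750 = 18.18 V.
Then V_B = V_A × (R3‖R_L)/(R2 + R3‖R_L) = 18.18 × 3328/18330 = 3.30 V.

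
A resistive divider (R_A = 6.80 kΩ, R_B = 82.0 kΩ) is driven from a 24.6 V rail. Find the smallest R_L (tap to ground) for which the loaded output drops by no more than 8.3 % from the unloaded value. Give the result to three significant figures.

R_L(min) ≈ 69.4 kΩ

Output resistance R_th = R_A‖R_B = (6.80 × 82.0)/88.80 = 6.279 kΩ.
The fractional drop is R_th/(R_th + R_L); requiring this ≤ 0.0830 gives R_L ≥ R_th(1/0.0830 − 1) = 6.279 × 11.05 = 69.4 kΩ.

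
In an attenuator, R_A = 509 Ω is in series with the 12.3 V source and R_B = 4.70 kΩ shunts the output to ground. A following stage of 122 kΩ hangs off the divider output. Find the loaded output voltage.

V_out ≈ 11.1 V

The load sits in parallel with R_B: R_B‖R_L = (4700 × 122000) / (4700 + 122000) = 4526 Ω.
V_out = 12.3 × 4526 / (509 + 4526) = 12.3 × 4526/5035 = 11.1 V.
(Unloaded it would have been 11.1 V.)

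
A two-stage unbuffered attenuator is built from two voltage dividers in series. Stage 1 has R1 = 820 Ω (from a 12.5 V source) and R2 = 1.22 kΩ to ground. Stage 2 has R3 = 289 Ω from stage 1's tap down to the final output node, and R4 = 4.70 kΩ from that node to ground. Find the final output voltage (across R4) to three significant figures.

Stage 2 presents R3+R4 = 4989 Ω as a load on stage 1's tap.
Stage 1's lower leg becomes R2‖(R3+R4) = 980.3 Ω, so V_mid = 12.5 × 980.3/1800 = 6.806 V.
Stage 2 is itself unloaded: V_out = V_mid × R4/(R3+R4) = 6.806 × 4700/4989 = 6.41 V.

V_out ≈ 6.41 V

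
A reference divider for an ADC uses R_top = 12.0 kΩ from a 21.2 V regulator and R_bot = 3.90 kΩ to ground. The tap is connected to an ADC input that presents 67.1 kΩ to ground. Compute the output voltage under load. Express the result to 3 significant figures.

The load sits in parallel with R_bot: R_bot‖R_L = (3.90 × 67.1) / (3.90 + 67.1) = 3.686 kΩ.
V_out = 21.2 × 3.686 / (12.0 + 3.686) = 21.2 × 3.686/15.69 = 4.98 V.

V_out ≈ 4.98 V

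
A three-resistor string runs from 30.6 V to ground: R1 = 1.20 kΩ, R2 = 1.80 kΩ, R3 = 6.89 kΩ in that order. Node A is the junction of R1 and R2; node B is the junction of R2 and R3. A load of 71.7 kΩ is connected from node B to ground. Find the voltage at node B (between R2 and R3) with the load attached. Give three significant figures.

At node B, R3 is in parallel with the load: R3‖R_L = 6.286 kΩ.
Below node A the resistance is R2 + (R3‖R_L) = 8.086 kΩ, so V_A = 30.6 × 8.086/9.286 = 26.65 V.
Then V_B = V_A × (R3‖R_L)/(R2 + R3‖R_L) = 26.65 × 6.286/8.086 = 20.7 V.

V ≈ 20.7 V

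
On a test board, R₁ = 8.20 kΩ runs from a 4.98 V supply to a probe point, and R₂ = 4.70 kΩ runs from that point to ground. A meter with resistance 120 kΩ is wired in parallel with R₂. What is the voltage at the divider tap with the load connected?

The load sits in parallel with R₂: R₂‖R_L = (4.70 × 120) / (4.70 + 120) = 4.523 kΩ.
V_out = 4.98 × 4.523 / (8.20 + 4.523) = 4.98 × 4.523/12.72 = 1.77 V.

V_out ≈ 1.77 V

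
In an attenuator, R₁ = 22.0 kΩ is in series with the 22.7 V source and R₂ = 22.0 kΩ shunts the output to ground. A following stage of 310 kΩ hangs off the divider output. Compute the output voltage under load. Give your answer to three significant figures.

The load sits in parallel with R₂: R₂‖R_L = (22.0 × 310) / (22.0 + 310) = 20.54 kΩ.
V_out = 22.7 × 20.54 / (22.0 + 20.54) = 22.7 × 20.54/42.54 = 11.0 V.

V_out ≈ 11.0 V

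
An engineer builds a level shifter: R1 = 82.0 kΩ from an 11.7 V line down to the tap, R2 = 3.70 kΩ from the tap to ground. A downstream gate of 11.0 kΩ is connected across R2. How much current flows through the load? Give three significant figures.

R2‖R_L = 2.769 kΩ; V_out = 11.7 × 2.769/84.77 = 0.3821 V.
I_L = V_out / R_L = 0.3821 / 11.0 kΩ = 0.0347 mA.

I_L ≈ 0.0347 mA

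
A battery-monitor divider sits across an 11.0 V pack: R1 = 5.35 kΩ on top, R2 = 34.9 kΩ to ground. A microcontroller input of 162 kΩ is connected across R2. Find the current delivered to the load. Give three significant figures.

I_L ≈ 0.0572 mA

R2‖R_L = 28.71 kΩ; V_out = 11.0 × 28.71/34.06 = 9.272 V.
I_L = V_out / R_L = 9.272 / 162 kΩ = 0.0572 mA.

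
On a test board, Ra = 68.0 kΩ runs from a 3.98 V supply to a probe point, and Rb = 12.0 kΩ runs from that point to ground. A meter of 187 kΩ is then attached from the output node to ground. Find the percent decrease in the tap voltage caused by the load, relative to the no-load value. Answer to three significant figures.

5.17 %

The divider's output (Thévenin) resistance is Ra‖Rb = 10.20 kΩ.
Fractional drop under load = R_th/(R_th + R_L) = 10.20 / (10.20 + 187) = 0.05172.
So the output falls by 5.17 %.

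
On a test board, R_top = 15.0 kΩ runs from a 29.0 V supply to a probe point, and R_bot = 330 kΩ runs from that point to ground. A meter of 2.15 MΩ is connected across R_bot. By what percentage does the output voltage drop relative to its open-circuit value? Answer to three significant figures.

The divider's output (Thévenin) resistance is R_top‖R_bot = 14.35 kΩ.
Fractional drop under load = R_th/(R_th + R_L) = 14.35 / (14.35 + 2150) = 0.006629.
So the output falls by 0.663 %.

0.663 %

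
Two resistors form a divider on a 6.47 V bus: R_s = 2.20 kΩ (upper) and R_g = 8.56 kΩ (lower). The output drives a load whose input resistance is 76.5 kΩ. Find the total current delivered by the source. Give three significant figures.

I ≈ 0.654 mA

R_g‖R_L = 7.699 kΩ, so the source sees R_s + R_g‖R_L = 9.899 kΩ.
I = 6.47 V / 9.899 kΩ = 0.654 mA.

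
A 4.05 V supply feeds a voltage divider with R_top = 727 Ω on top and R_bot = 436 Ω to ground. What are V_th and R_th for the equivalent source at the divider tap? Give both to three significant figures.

V_th = 1.52 V, R_th = 273 Ω

V_th is the open-circuit tap voltage: 4.05 × 436/(727 + 436) = 1.52 V.
With the supply zeroed, R_top and R_bot appear in parallel from the tap: R_th = R_top‖R_bot = (727 × 436)/1163 = 273 Ω.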